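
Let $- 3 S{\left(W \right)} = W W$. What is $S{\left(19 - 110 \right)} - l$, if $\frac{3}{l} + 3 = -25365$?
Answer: $- \frac{70024133}{25368} \approx -2760.3$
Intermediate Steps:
$l = - \frac{1}{8456}$ ($l = \frac{3}{-3 - 25365} = \frac{3}{-25368} = 3 \left(- \frac{1}{25368}\right) = - \frac{1}{8456} \approx -0.00011826$)
$S{\left(W \right)} = - \frac{W^{2}}{3}$ ($S{\left(W \right)} = - \frac{W W}{3} = - \frac{W^{2}}{3}$)
$S{\left(19 - 110 \right)} - l = - \frac{\left(19 - 110\right)^{2}}{3} - - \frac{1}{8456} = - \frac{\left(-91\right)^{2}}{3} + \frac{1}{8456} = \left(- \frac{1}{3}\right) 8281 + \frac{1}{8456} = - \frac{8281}{3} + \frac{1}{8456} = - \frac{70024133}{25368}$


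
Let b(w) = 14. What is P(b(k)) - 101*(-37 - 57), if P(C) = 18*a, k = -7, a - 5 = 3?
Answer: 9638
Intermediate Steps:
a = 8 (a = 5 + 3 = 8)
P(C) = 144 (P(C) = 18*8 = 144)
P(b(k)) - 101*(-37 - 57) = 144 - 101*(-37 - 57) = 144 - 101*(-94) = 144 - 1*(-9494) = 144 + 9494 = 9638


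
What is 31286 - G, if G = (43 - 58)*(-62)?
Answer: 30356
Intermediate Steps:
G = 930 (G = -15*(-62) = 930)
31286 - G = 31286 - 1*930 = 31286 - 930 = 30356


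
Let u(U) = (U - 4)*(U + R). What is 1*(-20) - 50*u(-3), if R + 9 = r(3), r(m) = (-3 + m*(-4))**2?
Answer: 74530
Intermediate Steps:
r(m) = (-3 - 4*m)**2
R = 216 (R = -9 + (3 + 4*3)**2 = -9 + (3 + 12)**2 = -9 + 15**2 = -9 + 225 = 216)
u(U) = (-4 + U)*(216 + U) (u(U) = (U - 4)*(U + 216) = (-4 + U)*(216 + U))
1*(-20) - 50*u(-3) = 1*(-20) - 50*(-864 + (-3)**2 + 212*(-3)) = -20 - 50*(-864 + 9 - 636) = -20 - 50*(-1491) = -20 - 5*(-14910) = -20 + 74550 = 74530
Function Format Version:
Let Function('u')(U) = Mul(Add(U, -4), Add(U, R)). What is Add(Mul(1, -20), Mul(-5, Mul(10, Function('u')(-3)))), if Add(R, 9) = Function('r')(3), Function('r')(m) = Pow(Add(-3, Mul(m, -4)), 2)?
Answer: 74530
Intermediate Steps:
Function('r')(m) = Pow(Add(-3, Mul(-4, m)), 2)
R = 216 (R = Add(-9, Pow(Add(3, Mul(4, 3)), 2)) = Add(-9, Pow(Add(3, 12), 2)) = Add(-9, Pow(15, 2)) = Add(-9, 225) = 216)
Function('u')(U) = Mul(Add(-4, U), Add(216, U)) (Function('u')(U) = Mul(Add(U, -4), Add(U, 216)) = Mul(Add(-4, U), Add(216, U)))
Add(Mul(1, -20), Mul(-5, Mul(10, Function('u')(-3)))) = Add(Mul(1, -20), Mul(-5, Mul(10, Add(-864, Pow(-3, 2), Mul(212, -3))))) = Add(-20, Mul(-5, Mul(10, Add(-864, 9, -636)))) = Add(-20, Mul(-5, Mul(10, -1491))) = Add(-20, Mul(-5, -14910)) = Add(-20, 74550) = 74530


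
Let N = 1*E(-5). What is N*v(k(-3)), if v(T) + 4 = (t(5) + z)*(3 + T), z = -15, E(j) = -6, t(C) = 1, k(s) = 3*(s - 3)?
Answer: -1236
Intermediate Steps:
k(s) = -9 + 3*s (k(s) = 3*(-3 + s) = -9 + 3*s)
v(T) = -46 - 14*T (v(T) = -4 + (1 - 15)*(3 + T) = -4 - 14*(3 + T) = -4 + (-42 - 14*T) = -46 - 14*T)
N = -6 (N = 1*(-6) = -6)
N*v(k(-3)) = -6*(-46 - 14*(-9 + 3*(-3))) = -6*(-46 - 14*(-9 - 9)) = -6*(-46 - 14*(-18)) = -6*(-46 + 252) = -6*206 = -1236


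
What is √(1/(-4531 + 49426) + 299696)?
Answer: √604055576993295/44895 ≈ 547.45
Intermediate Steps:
√(1/(-4531 + 49426) + 299696) = √(1/44895 + 299696) = √(13454851921/44895) = √604055576993295/44895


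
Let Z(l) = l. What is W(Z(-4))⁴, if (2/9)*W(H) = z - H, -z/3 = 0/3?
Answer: 104976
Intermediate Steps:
z = 0 (z = -0/3 = -3*0 = 0)
W(H) = -9*H/2 (W(H) = 9*(0 - H)/2 = 9*(-H)/2 = -9*H/2)
W(Z(-4))⁴ = (-9/2*(-4))⁴ = 18⁴ = 104976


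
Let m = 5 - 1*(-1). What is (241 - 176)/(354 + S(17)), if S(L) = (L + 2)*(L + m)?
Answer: 65/791 ≈ 0.082174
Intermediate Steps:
m = 6 (m = 5 + 1 = 6)
S(L) = (2 + L)*(6 + L) (S(L) = (L + 2)*(L + 6) = (2 + L)*(6 + L))
(241 - 176)/(354 + S(17)) = (241 - 176)/(354 + (12 + 17**2 + 8*17)) = 65/(354 + (12 + 289 + 136)) = 65/(354 + 437) = 65/791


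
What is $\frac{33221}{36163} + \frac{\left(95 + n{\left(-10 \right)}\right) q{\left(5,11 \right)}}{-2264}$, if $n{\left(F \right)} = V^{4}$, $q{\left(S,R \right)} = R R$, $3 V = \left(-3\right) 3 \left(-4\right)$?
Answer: $- \frac{91075473469}{81873032} \approx -1112.4$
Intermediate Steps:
$V = 12$ ($V = \frac{\left(-3\right) 3 \left(-4\right)}{3} = \frac{\left(-9\right) \left(-4\right)}{3} = \frac{1}{3} \cdot 36 = 12$)
$q{\left(S,R \right)} = R^{2}$
$n{\left(F \right)} = 20736$ ($n{\left(F \right)} = 12^{4} = 20736$)
$\frac{33221}{36163} + \frac{\left(95 + n{\left(-10 \right)}\right) q{\left(5,11 \right)}}{-2264} = \frac{33221}{36163} + \frac{\left(95 + 20736\right) 11^{2}}{-2264} = 33221 \cdot \frac{1}{36163} + 20831 \cdot 121 \left(- \frac{1}{2264}\right) = \frac{33221}{36163} + 2520551 \left(- \frac{1}{2264}\right) = \frac{33221}{36163} - \frac{2520551}{2264} = - \frac{91075473469}{81873032}$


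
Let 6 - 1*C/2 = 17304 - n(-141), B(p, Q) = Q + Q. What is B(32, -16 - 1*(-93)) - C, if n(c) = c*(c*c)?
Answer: 5641192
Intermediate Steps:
B(p, Q) = 2*Q
n(c) = c³ (n(c) = c*c² = c³)
C = -5641038 (C = 12 - 2*(17304 - 1*(-141)³) = 12 - 2*(17304 - 1*(-2803221)) = 12 - 2*(17304 + 2803221) = 12 - 2*2820525 = 12 - 5641050 = -5641038)
B(32, -16 - 1*(-93)) - C = 2*(-16 - 1*(-93)) - 1*(-5641038) = 2*(-16 + 93) + 5641038 = 2*77 + 5641038 = 154 + 5641038 = 5641192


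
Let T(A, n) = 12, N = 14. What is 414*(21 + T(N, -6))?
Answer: 13662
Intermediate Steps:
414*(21 + T(N, -6)) = 414*(21 + 12) = 414*33 = 13662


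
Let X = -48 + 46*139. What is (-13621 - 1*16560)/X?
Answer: -30181/6346 ≈ -4.7559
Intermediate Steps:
X = 6346 (X = -48 + 6394 = 6346)
(-13621 - 1*16560)/X = (-13621 - 1*16560)/6346 = (-13621 - 16560)*(1/6346) = -30181*1/6346 = -30181/6346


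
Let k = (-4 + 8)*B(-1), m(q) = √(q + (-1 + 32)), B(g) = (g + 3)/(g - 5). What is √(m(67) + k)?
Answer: √(-12 + 63*√2)/3 ≈ 2.9268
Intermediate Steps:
B(g) = (3 + g)/(-5 + g)
m(q) = √(31 + q) (m(q) = √(q + 31) = √(31 + q))
k = -4/3 (k = (-4 + 8)*((3 - 1)/(-5 - 1)) = 4*(2/(-6)) = 4*(-⅙*2) = 4*(-⅓) = -4/3 ≈ -1.3333)
√(m(67) + k) = √(√(31 + 67) - 4/3) = √(√98 - 4/3) = √(7*√2 - 4/3) = √(-4/3 + 7*√2)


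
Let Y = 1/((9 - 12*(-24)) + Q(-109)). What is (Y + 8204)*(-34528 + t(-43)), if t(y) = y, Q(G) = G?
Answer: -53320685563/188 ≈ -2.8362e+8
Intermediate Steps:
Y = 1/188 (Y = 1/((9 - 12*(-24)) - 109) = 1/((9 + 288) - 109) = 1/(297 - 109) = 1/188 ≈ 0.0053191)
(Y + 8204)*(-34528 + t(-43)) = (1/188 + 8204)*(-34528 - 43) = (1542353/188)*(-34571) = -53320685563/188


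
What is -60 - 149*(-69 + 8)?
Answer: 9029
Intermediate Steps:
-60 - 149*(-69 + 8) = -60 - 149*(-61) = -60 + 9089 = 9029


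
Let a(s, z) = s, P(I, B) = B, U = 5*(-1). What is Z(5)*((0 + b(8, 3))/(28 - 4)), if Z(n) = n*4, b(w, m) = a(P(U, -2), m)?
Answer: -5/3 ≈ -1.6667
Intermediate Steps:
U = -5
b(w, m) = -2
Z(n) = 4*n
Z(5)*((0 + b(8, 3))/(28 - 4)) = (4*5)*((0 - 2)/(28 - 4)) = 20*(-2/24) = 20*(-2*1/24) = 20*(-1/12) = -5/3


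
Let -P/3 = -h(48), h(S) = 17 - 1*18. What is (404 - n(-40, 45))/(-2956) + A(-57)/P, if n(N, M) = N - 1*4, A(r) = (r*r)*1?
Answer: -800449/739 ≈ -1083.2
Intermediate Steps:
h(S) = -1 (h(S) = 17 - 18 = -1)
A(r) = r**2 (A(r) = r**2*1 = r**2)
n(N, M) = -4 + N (n(N, M) = N - 4 = -4 + N)
P = -3 (P = -(-3)*(-1) = -3*1 = -3)
(404 - n(-40, 45))/(-2956) + A(-57)/P = (404 - (-4 - 40))/(-2956) + (-57)**2/(-3) = (404 - 1*(-44))*(-1/2956) + 3249*(-1/3) = (404 + 44)*(-1/2956) - 1083 = 448*(-1/2956) - 1083 = -112/739 - 1083 = -800449/739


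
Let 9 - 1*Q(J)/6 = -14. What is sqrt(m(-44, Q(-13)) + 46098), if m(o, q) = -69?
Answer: sqrt(46029) ≈ 214.54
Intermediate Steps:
Q(J) = 138 (Q(J) = 54 - 6*(-14) = 54 + 84 = 138)
sqrt(m(-44, Q(-13)) + 46098) = sqrt(-69 + 46098) = sqrt(46029)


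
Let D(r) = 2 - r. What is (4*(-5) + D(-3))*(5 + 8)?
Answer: -195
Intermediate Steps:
(4*(-5) + D(-3))*(5 + 8) = (4*(-5) + (2 - 1*(-3)))*(5 + 8) = (-20 + (2 + 3))*13 = (-20 + 5)*13 = -15*13 = -195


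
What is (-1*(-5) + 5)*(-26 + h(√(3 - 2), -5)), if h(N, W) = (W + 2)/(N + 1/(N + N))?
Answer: -280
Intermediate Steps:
h(N, W) = (2 + W)/(N + 1/(2*N))
(-1*(-5) + 5)*(-26 + h(√(3 - 2), -5)) = (-1*(-5) + 5)*(-26 + 2*√(3 - 2)*(2 - 5)/(1 + 2*(√(3 - 2))²)) = (5 + 5)*(-26 + 2*√1*(-3)/(1 + 2*(√1)²)) = 10*(-26 + 2*1*(-3)/(1 + 2*1²)) = 10*(-26 + 2*1*(-3)/(1 + 2*1)) = 10*(-26 + 2*1*(-3)/(1 + 2)) = 10*(-26 + 2*1*(-3)/3) = 10*(-26 + 2*1*(⅓)*(-3)) = 10*(-26 - 2) = 10*(-28) = -280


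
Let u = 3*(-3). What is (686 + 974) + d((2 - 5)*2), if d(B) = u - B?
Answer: 1657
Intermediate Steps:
u = -9
d(B) = -9 - B
(686 + 974) + d((2 - 5)*2) = (686 + 974) + (-9 - (2 - 5)*2) = 1660 + (-9 - (-3)*2) = 1660 + (-9 - 1*(-6)) = 1660 + (-9 + 6) = 1660 - 3 = 1657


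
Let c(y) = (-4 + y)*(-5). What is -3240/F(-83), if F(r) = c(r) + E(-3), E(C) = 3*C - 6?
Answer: -54/7 ≈ -7.7143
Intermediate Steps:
E(C) = -6 + 3*C
c(y) = 20 - 5*y
F(r) = 5 - 5*r (F(r) = (20 - 5*r) + (-6 + 3*(-3)) = (20 - 5*r) + (-6 - 9) = (20 - 5*r) - 15 = 5 - 5*r)
-3240/F(-83) = -3240/(5 - 5*(-83)) = -3240/(5 + 415) = -3240/420 = -3240*1/420 = -54/7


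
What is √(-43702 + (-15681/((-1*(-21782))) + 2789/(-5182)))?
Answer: 3*I*√3866710411775772373/28218581 ≈ 209.05*I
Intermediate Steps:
√(-43702 + (-15681/((-1*(-21782))) + 2789/(-5182))) = √(-43702 + (-15681/21782 + 2789*(-1/5182))) = √(-43702 + (-15681*1/21782 - 2789/5182)) = √(-43702 + (-15681/21782 - 2789/5182)) = √(-43702 - 35502235/28218581) = √(-1233243929097/28218581) = 3*I*√3866710411775772373/28218581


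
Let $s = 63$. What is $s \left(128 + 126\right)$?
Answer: $16002$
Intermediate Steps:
$s \left(128 + 126\right) = 63 \left(128 + 126\right) = 63 \cdot 254 = 16002$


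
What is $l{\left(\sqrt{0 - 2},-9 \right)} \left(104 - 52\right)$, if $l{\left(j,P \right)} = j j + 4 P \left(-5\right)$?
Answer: $9256$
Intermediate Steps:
$l{\left(j,P \right)} = j^{2} - 20 P$
$l{\left(\sqrt{0 - 2},-9 \right)} \left(104 - 52\right) = \left(\left(\sqrt{0 - 2}\right)^{2} - -180\right) \left(104 - 52\right) = \left(\left(\sqrt{-2}\right)^{2} + 180\right) \left(104 - 52\right) = \left(\left(i \sqrt{2}\right)^{2} + 180\right) 52 = \left(-2 + 180\right) 52 = 178 \cdot 52 = 9256$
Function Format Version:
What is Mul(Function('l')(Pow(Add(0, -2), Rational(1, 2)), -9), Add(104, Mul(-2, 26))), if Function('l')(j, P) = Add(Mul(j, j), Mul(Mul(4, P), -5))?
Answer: 9256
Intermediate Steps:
Function('l')(j, P) = Add(Pow(j, 2), Mul(-20, P))
Mul(Function('l')(Pow(Add(0, -2), Rational(1, 2)), -9), Add(104, Mul(-2, 26))) = Mul(Add(Pow(Pow(Add(0, -2), Rational(1, 2)), 2), Mul(-20, -9)), Add(104, Mul(-2, 26))) = Mul(Add(Pow(Pow(-2, Rational(1, 2)), 2), 180), Add(104, -52)) = Mul(Add(Pow(Mul(I, Pow(2, Rational(1, 2))), 2), 180), 52) = Mul(Add(-2, 180), 52) = Mul(178, 52) = 9256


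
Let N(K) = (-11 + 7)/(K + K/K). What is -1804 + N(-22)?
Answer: -37880/21 ≈ -1803.8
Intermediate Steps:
N(K) = -4/(1 + K) (N(K) = -4/(K + 1) = -4/(1 + K))
-1804 + N(-22) = -1804 - 4/(1 - 22) = -1804 - 4/(-21) = -1804 - 4*(-1/21) = -1804 + 4/21 = -37880/21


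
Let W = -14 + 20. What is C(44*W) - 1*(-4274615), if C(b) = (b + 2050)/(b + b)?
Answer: 1128499517/264 ≈ 4.2746e+6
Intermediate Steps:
W = 6
C(b) = (2050 + b)/(2*b) (C(b) = (2050 + b)/((2*b)) = (2050 + b)*(1/(2*b)) = (2050 + b)/(2*b))
C(44*W) - 1*(-4274615) = (2050 + 44*6)/(2*((44*6))) - 1*(-4274615) = (½)*(2050 + 264)/264 + 4274615 = (½)*(1/264)*2314 + 4274615 = 1157/264 + 4274615 = 1128499517/264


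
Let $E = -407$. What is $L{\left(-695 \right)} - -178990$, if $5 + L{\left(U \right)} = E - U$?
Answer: $179273$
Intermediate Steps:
$L{\left(U \right)} = -412 - U$ ($L{\left(U \right)} = -5 - \left(407 + U\right) = -412 - U$)
$L{\left(-695 \right)} - -178990 = \left(-412 - -695\right) - -178990 = \left(-412 + 695\right) + 178990 = 283 + 178990 = 179273$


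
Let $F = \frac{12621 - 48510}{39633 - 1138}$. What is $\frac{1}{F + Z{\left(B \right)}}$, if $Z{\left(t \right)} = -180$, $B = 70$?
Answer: $- \frac{38495}{6964989} \approx -0.0055269$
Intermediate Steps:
$F = - \frac{35889}{38495} \approx -0.9323$
$\frac{1}{F + Z{\left(B \right)}} = \frac{1}{- \frac{35889}{38495} - 180} = \frac{1}{- \frac{6964989}{38495}} = - \frac{38495}{6964989}$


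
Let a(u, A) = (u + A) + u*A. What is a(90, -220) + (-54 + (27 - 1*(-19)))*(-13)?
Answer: -19826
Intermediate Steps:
a(u, A) = A + u + A*u (a(u, A) = (A + u) + A*u = A + u + A*u)
a(90, -220) + (-54 + (27 - 1*(-19)))*(-13) = (-220 + 90 - 220*90) + (-54 + (27 - 1*(-19)))*(-13) = (-220 + 90 - 19800) + (-54 + (27 + 19))*(-13) = -19930 + (-54 + 46)*(-13) = -19930 - 8*(-13) = -19930 + 104 = -19826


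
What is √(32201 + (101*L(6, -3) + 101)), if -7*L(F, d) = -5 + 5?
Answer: √32302 ≈ 179.73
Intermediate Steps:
L(F, d) = 0 (L(F, d) = -(-5 + 5)/7 = -⅐*0 = 0)
√(32201 + (101*L(6, -3) + 101)) = √(32201 + (101*0 + 101)) = √(32201 + (0 + 101)) = √(32201 + 101) = √32302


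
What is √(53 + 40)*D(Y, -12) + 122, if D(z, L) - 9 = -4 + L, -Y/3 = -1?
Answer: 122 - 7*√93 ≈ 54.494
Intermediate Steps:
Y = 3 (Y = -3*(-1) = 3)
D(z, L) = 5 + L (D(z, L) = 9 + (-4 + L) = 5 + L)
√(53 + 40)*D(Y, -12) + 122 = √(53 + 40)*(5 - 12) + 122 = √93*(-7) + 122 = -7*√93 + 122 = 122 - 7*√93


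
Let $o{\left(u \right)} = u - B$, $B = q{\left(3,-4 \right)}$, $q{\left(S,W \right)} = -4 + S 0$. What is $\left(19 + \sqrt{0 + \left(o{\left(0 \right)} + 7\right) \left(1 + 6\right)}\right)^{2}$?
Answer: $\left(19 + \sqrt{77}\right)^{2} \approx 771.45$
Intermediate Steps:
$q{\left(S,W \right)} = -4$ ($q{\left(S,W \right)} = -4 + 0 = -4$)
$B = -4$
$o{\left(u \right)} = 4 + u$ ($o{\left(u \right)} = u - -4 = u + 4 = 4 + u$)
$\left(19 + \sqrt{0 + \left(o{\left(0 \right)} + 7\right) \left(1 + 6\right)}\right)^{2} = \left(19 + \sqrt{0 + \left(\left(4 + 0\right) + 7\right) \left(1 + 6\right)}\right)^{2} = \left(19 + \sqrt{0 + \left(4 + 7\right) 7}\right)^{2} = \left(19 + \sqrt{0 + 11 \cdot 7}\right)^{2} = \left(19 + \sqrt{0 + 77}\right)^{2} = \left(19 + \sqrt{77}\right)^{2}$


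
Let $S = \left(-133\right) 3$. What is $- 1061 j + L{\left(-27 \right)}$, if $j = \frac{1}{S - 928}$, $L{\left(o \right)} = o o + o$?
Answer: $\frac{932615}{1327} \approx 702.8$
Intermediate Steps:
$S = -399$
$L{\left(o \right)} = o + o^{2}$ ($L{\left(o \right)} = o^{2} + o = o + o^{2}$)
$j = - \frac{1}{1327}$ ($j = \frac{1}{-399 - 928} = \frac{1}{-1327} = - \frac{1}{1327} \approx -0.00075358$)
$- 1061 j + L{\left(-27 \right)} = \left(-1061\right) \left(- \frac{1}{1327}\right) - 27 \left(1 - 27\right) = \frac{1061}{1327} - -702 = \frac{1061}{1327} + 702 = \frac{932615}{1327}$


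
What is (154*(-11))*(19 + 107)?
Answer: -213444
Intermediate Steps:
(154*(-11))*(19 + 107) = -1694*126 = -213444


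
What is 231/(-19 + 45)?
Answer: 231/26 ≈ 8.8846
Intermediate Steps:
231/(-19 + 45) = 231/26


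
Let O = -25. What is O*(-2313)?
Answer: 57825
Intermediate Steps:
O*(-2313) = -25*(-2313) = 57825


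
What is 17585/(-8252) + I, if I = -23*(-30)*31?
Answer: 176492695/8252 ≈ 21388.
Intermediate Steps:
I = 21390 (I = 690*31 = 21390)
17585/(-8252) + I = 17585/(-8252) + 21390 = 17585*(-1/8252) + 21390 = -17585/8252 + 21390 = 176492695/8252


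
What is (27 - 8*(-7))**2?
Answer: 6889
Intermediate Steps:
(27 - 8*(-7))**2 = (27 + 56)**2 = 83**2 = 6889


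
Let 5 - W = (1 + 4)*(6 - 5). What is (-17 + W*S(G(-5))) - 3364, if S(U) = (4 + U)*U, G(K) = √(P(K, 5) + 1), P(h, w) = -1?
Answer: -3381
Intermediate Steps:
G(K) = 0 (G(K) = √(-1 + 1) = √0 = 0)
S(U) = U*(4 + U)
W = 0 (W = 5 - (1 + 4)*(6 - 5) = 5 - 5 = 0)
(-17 + W*S(G(-5))) - 3364 = (-17 + 0*(0*(4 + 0))) - 3364 = (-17 + 0*(0*4)) - 3364 = (-17 + 0*0) - 3364 = (-17 + 0) - 3364 = -17 - 3364 = -3381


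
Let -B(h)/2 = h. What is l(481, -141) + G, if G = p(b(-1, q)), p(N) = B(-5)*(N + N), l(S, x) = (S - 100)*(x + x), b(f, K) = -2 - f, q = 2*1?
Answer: -107462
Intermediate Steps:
q = 2
B(h) = -2*h
l(S, x) = 2*x*(-100 + S) (l(S, x) = (-100 + S)*(2*x) = 2*x*(-100 + S))
p(N) = 20*N (p(N) = (-2*(-5))*(N + N) = 10*(2*N) = 20*N)
G = -20 (G = 20*(-2 - 1*(-1)) = 20*(-2 + 1) = 20*(-1) = -20)
l(481, -141) + G = 2*(-141)*(-100 + 481) - 20 = 2*(-141)*381 - 20 = -107442 - 20 = -107462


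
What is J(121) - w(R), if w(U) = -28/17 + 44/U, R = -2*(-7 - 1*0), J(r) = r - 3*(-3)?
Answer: 15292/119 ≈ 128.50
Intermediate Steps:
J(r) = 9 + r (J(r) = r + 9 = 9 + r)
R = 14 (R = -2*(-7 + 0) = -2*(-7) = 14)
w(U) = -28/17 + 44/U (w(U) = -28*1/17 + 44/U = -28/17 + 44/U)
J(121) - w(R) = (9 + 121) - (-28/17 + 44/14) = 130 - (-28/17 + 44*(1/14)) = 130 - (-28/17 + 22/7) = 130 - 1*178/119 = 130 - 178/119 = 15292/119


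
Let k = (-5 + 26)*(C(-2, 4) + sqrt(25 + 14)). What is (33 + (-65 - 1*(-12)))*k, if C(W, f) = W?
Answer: 840 - 420*sqrt(39) ≈ -1782.9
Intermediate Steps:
k = -42 + 21*sqrt(39) (k = (-5 + 26)*(-2 + sqrt(25 + 14)) = 21*(-2 + sqrt(39)) = -42 + 21*sqrt(39) ≈ 89.145)
(33 + (-65 - 1*(-12)))*k = (33 + (-65 - 1*(-12)))*(-42 + 21*sqrt(39)) = (33 + (-65 + 12))*(-42 + 21*sqrt(39)) = (33 - 53)*(-42 + 21*sqrt(39)) = -20*(-42 + 21*sqrt(39)) = 840 - 420*sqrt(39)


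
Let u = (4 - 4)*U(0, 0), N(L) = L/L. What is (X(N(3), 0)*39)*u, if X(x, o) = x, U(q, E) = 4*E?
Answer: 0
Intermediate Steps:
N(L) = 1
u = 0 (u = (4 - 4)*(4*0) = 0*0 = 0)
(X(N(3), 0)*39)*u = (1*39)*0 = 39*0 = 0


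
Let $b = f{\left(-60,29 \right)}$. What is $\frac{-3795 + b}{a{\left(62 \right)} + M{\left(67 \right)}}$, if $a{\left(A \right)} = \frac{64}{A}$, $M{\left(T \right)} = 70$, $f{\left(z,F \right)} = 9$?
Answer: $- \frac{19561}{367} \approx -53.3$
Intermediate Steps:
$b = 9$
$\frac{-3795 + b}{a{\left(62 \right)} + M{\left(67 \right)}} = \frac{-3795 + 9}{\frac{64}{62} + 70} = - \frac{3786}{64 \cdot \frac{1}{62} + 70} = - \frac{3786}{\frac{32}{31} + 70} = - \frac{3786}{\frac{2202}{31}} = \left(-3786\right) \frac{31}{2202} = - \frac{19561}{367}$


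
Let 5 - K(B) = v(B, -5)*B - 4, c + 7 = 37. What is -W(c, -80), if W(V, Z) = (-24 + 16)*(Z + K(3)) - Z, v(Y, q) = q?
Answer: -528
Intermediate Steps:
c = 30 (c = -7 + 37 = 30)
K(B) = 9 + 5*B (K(B) = 5 - (-5*B - 4) = 5 - (-4 - 5*B) = 5 + (4 + 5*B) = 9 + 5*B)
W(V, Z) = -192 - 9*Z (W(V, Z) = (-24 + 16)*(Z + (9 + 5*3)) - Z = -8*(Z + (9 + 15)) - Z = -8*(Z + 24) - Z = -8*(24 + Z) - Z = (-192 - 8*Z) - Z = -192 - 9*Z)
-W(c, -80) = -(-192 - 9*(-80)) = -(-192 + 720) = -1*528 = -528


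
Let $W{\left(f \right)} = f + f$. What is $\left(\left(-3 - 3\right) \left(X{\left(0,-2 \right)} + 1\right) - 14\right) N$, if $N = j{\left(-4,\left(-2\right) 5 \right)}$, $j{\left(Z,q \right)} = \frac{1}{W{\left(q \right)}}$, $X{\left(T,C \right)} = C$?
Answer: $\frac{2}{5} \approx 0.4$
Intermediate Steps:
$W{\left(f \right)} = 2 f$
$j{\left(Z,q \right)} = \frac{1}{2 q}$
$N = - \frac{1}{20}$ ($N = \frac{1}{2 \left(\left(-2\right) 5\right)} = \frac{1}{2 \left(-10\right)} = \frac{1}{2} \left(- \frac{1}{10}\right) = - \frac{1}{20} \approx -0.05$)
$\left(\left(-3 - 3\right) \left(X{\left(0,-2 \right)} + 1\right) - 14\right) N = \left(\left(-3 - 3\right) \left(-2 + 1\right) - 14\right) \left(- \frac{1}{20}\right) = \left(\left(-6\right) \left(-1\right) - 14\right) \left(- \frac{1}{20}\right) = \left(6 - 14\right) \left(- \frac{1}{20}\right) = \left(-8\right) \left(- \frac{1}{20}\right) = \frac{2}{5}$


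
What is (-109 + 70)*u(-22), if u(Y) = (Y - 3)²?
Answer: -24375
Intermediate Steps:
u(Y) = (-3 + Y)²
(-109 + 70)*u(-22) = (-109 + 70)*(-3 - 22)² = -39*(-25)² = -39*625 = -24375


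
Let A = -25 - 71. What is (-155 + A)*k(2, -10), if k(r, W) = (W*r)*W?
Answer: -50200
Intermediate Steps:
k(r, W) = r*W²
A = -96
(-155 + A)*k(2, -10) = (-155 - 96)*(2*(-10)²) = -502*100 = -251*200 = -50200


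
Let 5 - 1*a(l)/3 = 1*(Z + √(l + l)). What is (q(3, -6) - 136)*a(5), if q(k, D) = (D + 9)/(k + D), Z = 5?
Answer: 411*√10 ≈ 1299.7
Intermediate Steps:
q(k, D) = (9 + D)/(D + k)
a(l) = -3*√2*√l (a(l) = 15 - 3*(5 + √(l + l)) = 15 - 3*(5 + √(2*l)) = 15 - 3*(5 + √2*√l) = 15 + (-15 - 3*√2*√l) = -3*√2*√l)
(q(3, -6) - 136)*a(5) = ((9 - 6)/(-6 + 3) - 136)*(-3*√2*√5) = (3/(-3) - 136)*(-3*√10) = (-⅓*3 - 136)*(-3*√10) = (-1 - 136)*(-3*√10) = -(-411)*√10 = 411*√10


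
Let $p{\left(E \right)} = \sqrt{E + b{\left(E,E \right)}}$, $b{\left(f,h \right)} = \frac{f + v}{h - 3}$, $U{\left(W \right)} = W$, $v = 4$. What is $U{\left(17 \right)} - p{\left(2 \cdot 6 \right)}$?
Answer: $17 - \frac{2 \sqrt{31}}{3} \approx 13.288$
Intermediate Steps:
$b{\left(f,h \right)} = \frac{4 + f}{-3 + h}$ ($b{\left(f,h \right)} = \frac{f + 4}{h - 3} = \frac{4 + f}{-3 + h}$)
$p{\left(E \right)} = \sqrt{E + \frac{4 + E}{-3 + E}}$
$U{\left(17 \right)} - p{\left(2 \cdot 6 \right)} = 17 - \sqrt{\frac{4 + 2 \cdot 6 + 2 \cdot 6 \left(-3 + 2 \cdot 6\right)}{-3 + 2 \cdot 6}} = 17 - \sqrt{\frac{4 + 12 + 12 \left(-3 + 12\right)}{-3 + 12}} = 17 - \sqrt{\frac{4 + 12 + 12 \cdot 9}{9}} = 17 - \sqrt{\frac{4 + 12 + 108}{9}} = 17 - \sqrt{\frac{1}{9} \cdot 124} = 17 - \sqrt{\frac{124}{9}} = 17 - \frac{2 \sqrt{31}}{3}$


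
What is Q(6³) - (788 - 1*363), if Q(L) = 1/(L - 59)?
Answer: -66724/157 ≈ -424.99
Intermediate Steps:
Q(L) = 1/(-59 + L)
Q(6³) - (788 - 1*363) = 1/(-59 + 6³) - (788 - 1*363) = 1/(-59 + 216) - (788 - 363) = 1/157 - 1*425 = 1/157 - 425 = -66724/157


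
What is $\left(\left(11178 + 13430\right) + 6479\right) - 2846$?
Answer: $28241$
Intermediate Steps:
$\left(\left(11178 + 13430\right) + 6479\right) - 2846 = \left(24608 + 6479\right) - 2846 = 31087 - 2846 = 28241$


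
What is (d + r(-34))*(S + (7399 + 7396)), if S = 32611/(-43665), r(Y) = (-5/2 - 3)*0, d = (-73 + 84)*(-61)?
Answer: -433460003944/43665 ≈ -9.9269e+6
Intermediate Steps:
d = -671 (d = 11*(-61) = -671)
r(Y) = 0 (r(Y) = (-5*1/2 - 3)*0 = (-5/2 - 3)*0 = -11/2*0 = 0)
S = -32611/43665 (S = 32611*(-1/43665) = -32611/43665 ≈ -0.74685)
(d + r(-34))*(S + (7399 + 7396)) = (-671 + 0)*(-32611/43665 + (7399 + 7396)) = -671*(-32611/43665 + 14795) = -671*645991064/43665 = -433460003944/43665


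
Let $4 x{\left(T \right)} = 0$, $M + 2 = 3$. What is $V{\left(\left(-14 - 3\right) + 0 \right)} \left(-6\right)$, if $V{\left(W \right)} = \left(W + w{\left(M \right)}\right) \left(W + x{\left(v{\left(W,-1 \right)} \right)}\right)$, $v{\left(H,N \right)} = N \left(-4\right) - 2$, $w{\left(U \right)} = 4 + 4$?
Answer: $-918$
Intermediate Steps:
$M = 1$ ($M = -2 + 3 = 1$)
$w{\left(U \right)} = 8$
$v{\left(H,N \right)} = -2 - 4 N$ ($v{\left(H,N \right)} = - 4 N - 2 = -2 - 4 N$)
$x{\left(T \right)} = 0$ ($x{\left(T \right)} = \frac{1}{4} \cdot 0 = 0$)
$V{\left(W \right)} = W \left(8 + W\right)$ ($V{\left(W \right)} = \left(W + 8\right) \left(W + 0\right) = \left(8 + W\right) W = W \left(8 + W\right)$)
$V{\left(\left(-14 - 3\right) + 0 \right)} \left(-6\right) = \left(\left(-14 - 3\right) + 0\right) \left(8 + \left(\left(-14 - 3\right) + 0\right)\right) \left(-6\right) = \left(-17 + 0\right) \left(8 + \left(-17 + 0\right)\right) \left(-6\right) = - 17 \left(8 - 17\right) \left(-6\right) = \left(-17\right) \left(-9\right) \left(-6\right) = 153 \left(-6\right) = -918$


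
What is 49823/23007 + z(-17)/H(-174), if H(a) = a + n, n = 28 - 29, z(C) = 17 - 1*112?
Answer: 2180938/805245 ≈ 2.7084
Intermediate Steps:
z(C) = -95 (z(C) = 17 - 112 = -95)
n = -1
H(a) = -1 + a (H(a) = a - 1 = -1 + a)
49823/23007 + z(-17)/H(-174) = 49823/23007 - 95/(-1 - 174) = 49823*(1/23007) - 95/(-175) = 49823/23007 - 95*(-1/175) = 49823/23007 + 19/35 = 2180938/805245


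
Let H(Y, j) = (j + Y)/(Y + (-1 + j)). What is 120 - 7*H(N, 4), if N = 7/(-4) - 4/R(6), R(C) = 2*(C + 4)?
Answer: 319/3 ≈ 106.33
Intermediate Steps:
R(C) = 8 + 2*C (R(C) = 2*(4 + C) = 8 + 2*C)
N = -39/20 (N = 7/(-4) - 4/(8 + 2*6) = 7*(-¼) - 4/(8 + 12) = -7/4 - 4/20 = -7/4 - 4*1/20 = -7/4 - ⅕ = -39/20 ≈ -1.9500)
H(Y, j) = (Y + j)/(-1 + Y + j)
120 - 7*H(N, 4) = 120 - 7*(-39/20 + 4)/(-1 - 39/20 + 4) = 120 - 7*41/(21/20*20) = 120 - 20*41/(3*20) = 120 - 7*41/21 = 120 - 41/3 = 319/3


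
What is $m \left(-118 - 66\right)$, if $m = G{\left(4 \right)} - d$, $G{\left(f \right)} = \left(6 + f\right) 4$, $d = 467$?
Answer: $78568$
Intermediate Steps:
$G{\left(f \right)} = 24 + 4 f$
$m = -427$ ($m = \left(24 + 4 \cdot 4\right) - 467 = \left(24 + 16\right) - 467 = 40 - 467 = -427$)
$m \left(-118 - 66\right) = - 427 \left(-118 - 66\right) = \left(-427\right) \left(-184\right) = 78568$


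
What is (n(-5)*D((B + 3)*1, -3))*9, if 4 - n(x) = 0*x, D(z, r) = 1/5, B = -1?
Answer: 36/5 ≈ 7.2000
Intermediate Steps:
D(z, r) = 1/5
n(x) = 4 (n(x) = 4 - 0*x = 4 - 1*0 = 4 + 0 = 4)
(n(-5)*D((B + 3)*1, -3))*9 = (4*(1/5))*9 = (4/5)*9 = 36/5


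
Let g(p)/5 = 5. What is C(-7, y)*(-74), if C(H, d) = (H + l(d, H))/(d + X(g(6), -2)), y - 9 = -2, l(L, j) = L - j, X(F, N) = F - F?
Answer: -74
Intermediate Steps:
g(p) = 25 (g(p) = 5*5 = 25)
X(F, N) = 0
y = 7 (y = 9 - 2 = 7)
C(H, d) = 1 (C(H, d) = (H + (d - H))/(d + 0) = d/d = 1)
C(-7, y)*(-74) = 1*(-74) = -74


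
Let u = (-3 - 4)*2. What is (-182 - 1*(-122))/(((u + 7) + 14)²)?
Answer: -60/49 ≈ -1.2245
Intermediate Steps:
u = -14 (u = -7*2 = -14)
(-182 - 1*(-122))/(((u + 7) + 14)²) = (-182 - 1*(-122))/(((-14 + 7) + 14)²) = (-182 + 122)/((-7 + 14)²) = -60/(7²) = -60/49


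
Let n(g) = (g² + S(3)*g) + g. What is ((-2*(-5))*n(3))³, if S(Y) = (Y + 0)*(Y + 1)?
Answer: 110592000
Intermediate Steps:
S(Y) = Y*(1 + Y)
n(g) = g² + 13*g (n(g) = (g² + (3*(1 + 3))*g) + g = (g² + (3*4)*g) + g = (g² + 12*g) + g = g² + 13*g)
((-2*(-5))*n(3))³ = ((-2*(-5))*(3*(13 + 3)))³ = (10*(3*16))³ = (10*48)³ = 480³ = 110592000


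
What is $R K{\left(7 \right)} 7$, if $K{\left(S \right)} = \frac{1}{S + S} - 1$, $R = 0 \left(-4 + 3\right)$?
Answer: $0$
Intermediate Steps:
$R = 0$ ($R = 0 \left(-1\right) = 0$)
$K{\left(S \right)} = -1 + \frac{1}{2 S}$ ($K{\left(S \right)} = \frac{1}{2 S} - 1 = -1 + \frac{1}{2 S}$)
$R K{\left(7 \right)} 7 = 0 \frac{\frac{1}{2} - 7}{7} \cdot 7 = 0 \cdot \frac{1}{7} \left(- \frac{13}{2}\right) 7 = 0 \left(- \frac{13}{14}\right) 7 = 0 \cdot 7 = 0$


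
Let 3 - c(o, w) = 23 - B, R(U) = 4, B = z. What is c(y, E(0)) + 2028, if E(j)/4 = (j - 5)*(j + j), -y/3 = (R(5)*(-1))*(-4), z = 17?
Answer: 2025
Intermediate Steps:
B = 17
y = -48 (y = -3*4*(-1)*(-4) = -(-12)*(-4) = -3*16 = -48)
E(j) = 8*j*(-5 + j) (E(j) = 4*((j - 5)*(j + j)) = 4*((-5 + j)*(2*j)) = 4*(2*j*(-5 + j)) = 8*j*(-5 + j))
c(o, w) = -3 (c(o, w) = 3 - (23 - 1*17) = 3 - (23 - 17) = 3 - 1*6 = 3 - 6 = -3)
c(y, E(0)) + 2028 = -3 + 2028 = 2025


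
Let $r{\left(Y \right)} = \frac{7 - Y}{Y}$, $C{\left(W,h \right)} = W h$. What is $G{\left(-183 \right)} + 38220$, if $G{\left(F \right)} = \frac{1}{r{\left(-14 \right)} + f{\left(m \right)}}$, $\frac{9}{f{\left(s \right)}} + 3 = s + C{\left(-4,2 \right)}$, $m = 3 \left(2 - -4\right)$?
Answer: $\frac{114646}{3} \approx 38215.0$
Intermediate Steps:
$m = 18$ ($m = 3 \left(2 + 4\right) = 3 \cdot 6 = 18$)
$r{\left(Y \right)} = \frac{7 - Y}{Y}$
$f{\left(s \right)} = \frac{9}{-11 + s}$ ($f{\left(s \right)} = \frac{9}{-3 + \left(s - 8\right)} = \frac{9}{-3 + \left(-8 + s\right)} = \frac{9}{-11 + s}$)
$G{\left(F \right)} = - \frac{14}{3}$ ($G{\left(F \right)} = \frac{1}{\frac{7 - -14}{-14} + \frac{9}{-11 + 18}} = \frac{1}{- \frac{7 + 14}{14} + \frac{9}{7}} = \frac{1}{\left(- \frac{1}{14}\right) 21 + 9 \cdot \frac{1}{7}} = \frac{1}{- \frac{3}{2} + \frac{9}{7}} = \frac{1}{- \frac{3}{14}} = - \frac{14}{3}$)
$G{\left(-183 \right)} + 38220 = - \frac{14}{3} + 38220 = \frac{114646}{3}$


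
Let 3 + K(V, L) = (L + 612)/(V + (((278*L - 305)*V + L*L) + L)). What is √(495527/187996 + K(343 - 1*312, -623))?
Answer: I*√139145783229513072103/19547401089 ≈ 0.60346*I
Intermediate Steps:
K(V, L) = -3 + (612 + L)/(L + V + L² + V*(-305 + 278*L)) (K(V, L) = -3 + (L + 612)/(V + (((278*L - 305)*V + L*L) + L)) = -3 + (612 + L)/(V + (((-305 + 278*L)*V + L²) + L)) = -3 + (612 + L)/(V + ((V*(-305 + 278*L) + L²) + L)) = -3 + (612 + L)/(V + ((L² + V*(-305 + 278*L)) + L)) = -3 + (612 + L)/(V + (L + L² + V*(-305 + 278*L))) = -3 + (612 + L)/(L + V + L² + V*(-305 + 278*L)))
√(495527/187996 + K(343 - 1*312, -623)) = √(495527/187996 + (612 - 3*(-623)² - 2*(-623) + 912*(343 - 1*312) - 834*(-623)*(343 - 1*312))/(-623 + (-623)² - 304*(343 - 1*312) + 278*(-623)*(343 - 1*312))) = √(495527*(1/187996) + (612 - 3*388129 + 1246 + 912*(343 - 312) - 834*(-623)*(343 - 312))/(-623 + 388129 - 304*(343 - 312) + 278*(-623)*(343 - 312))) = √(495527/187996 + (612 - 1164387 + 1246 + 912*31 - 834*(-623)*31)/(-623 + 388129 - 304*31 + 278*(-623)*31)) = √(495527/187996 + (612 - 1164387 + 1246 + 28272 + 16107042)/(-623 + 388129 - 9424 - 5369014)) = √(495527/187996 + 14972785/(-4990932)) = √(495527/187996 - 1/4990932*14972785) = √(495527/187996 - 14972785/4990932) = √(-21355132981/58642203267) = I*√139145783229513072103/19547401089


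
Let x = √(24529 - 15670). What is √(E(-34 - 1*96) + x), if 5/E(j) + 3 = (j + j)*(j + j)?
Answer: √(337985 + 4569354409*√8859)/67597 ≈ 9.7017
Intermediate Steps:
E(j) = 5/(-3 + 4*j²) (E(j) = 5/(-3 + (j + j)*(j + j)) = 5/(-3 + (2*j)*(2*j)) = 5/(-3 + 4*j²))
x = √8859 ≈ 94.122
√(E(-34 - 1*96) + x) = √(5/(-3 + 4*(-34 - 1*96)²) + √8859) = √(5/(-3 + 4*(-34 - 96)²) + √8859) = √(5/(-3 + 4*(-130)²) + √8859) = √(5/(-3 + 4*16900) + √8859) = √(5/(-3 + 67600) + √8859) = √(5/67597 + √8859)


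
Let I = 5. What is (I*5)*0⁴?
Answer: 0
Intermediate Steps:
(I*5)*0⁴ = (5*5)*0⁴ = 25*0 = 0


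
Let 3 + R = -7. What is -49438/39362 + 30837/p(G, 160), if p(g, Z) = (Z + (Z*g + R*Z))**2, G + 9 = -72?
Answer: -1708374979001/1360350720000 ≈ -1.2558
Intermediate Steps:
R = -10 (R = -3 - 7 = -10)
G = -81 (G = -9 - 72 = -81)
p(g, Z) = (-9*Z + Z*g)**2 (p(g, Z) = (Z + (Z*g - 10*Z))**2 = (Z + (-10*Z + Z*g))**2 = (-9*Z + Z*g)**2)
-49438/39362 + 30837/p(G, 160) = -49438/39362 + 30837/((160**2*(-9 - 81)**2)) = -49438*1/39362 + 30837/((25600*(-90)**2)) = -24719/19681 + 30837/((25600*8100)) = -24719/19681 + 30837/207360000 = -24719/19681 + 30837*(1/207360000) = -24719/19681 + 10279/69120000 = -1708374979001/1360350720000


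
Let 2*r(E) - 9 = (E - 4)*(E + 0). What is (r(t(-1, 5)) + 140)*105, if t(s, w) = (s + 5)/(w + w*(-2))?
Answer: 153741/10 ≈ 15374.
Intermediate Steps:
t(s, w) = -(5 + s)/w (t(s, w) = (5 + s)/(w - 2*w) = (5 + s)/((-w)) = (5 + s)*(-1/w) = -(5 + s)/w)
r(E) = 9/2 + E*(-4 + E)/2 (r(E) = 9/2 + ((E - 4)*(E + 0))/2 = 9/2 + ((-4 + E)*E)/2 = 9/2 + (E*(-4 + E))/2 = 9/2 + E*(-4 + E)/2)
(r(t(-1, 5)) + 140)*105 = ((9/2 + ((-5 - 1*(-1))/5)²/2 - 2*(-5 - 1*(-1))/5) + 140)*105 = ((9/2 + ((-5 + 1)/5)²/2 - 2*(-5 + 1)/5) + 140)*105 = ((9/2 + ((⅕)*(-4))²/2 - 2*(-4)/5) + 140)*105 = ((9/2 + (-⅘)²/2 - 2*(-⅘)) + 140)*105 = ((9/2 + (½)*(16/25) + 8/5) + 140)*105 = ((9/2 + 8/25 + 8/5) + 140)*105 = (321/50 + 140)*105 = (7321/50)*105 = 153741/10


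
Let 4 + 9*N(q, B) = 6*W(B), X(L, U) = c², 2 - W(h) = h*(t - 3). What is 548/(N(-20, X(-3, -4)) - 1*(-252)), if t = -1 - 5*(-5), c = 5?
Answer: -2466/437 ≈ -5.6430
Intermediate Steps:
t = 24 (t = -1 + 25 = 24)
W(h) = 2 - 21*h (W(h) = 2 - h*(24 - 3) = 2 - h*21 = 2 - 21*h)
X(L, U) = 25 (X(L, U) = 5² = 25)
N(q, B) = 8/9 - 14*B (N(q, B) = -4/9 + (6*(2 - 21*B))/9 = -4/9 + (12 - 126*B)/9 = -4/9 + (4/3 - 14*B) = 8/9 - 14*B)
548/(N(-20, X(-3, -4)) - 1*(-252)) = 548/((8/9 - 14*25) - 1*(-252)) = 548/((8/9 - 350) + 252) = 548/(-3142/9 + 252) = 548/(-874/9) = 548*(-9/874) = -2466/437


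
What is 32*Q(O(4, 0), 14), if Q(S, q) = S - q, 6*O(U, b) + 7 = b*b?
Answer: -1456/3 ≈ -485.33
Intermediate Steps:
O(U, b) = -7/6 + b**2/6 (O(U, b) = -7/6 + (b*b)/6 = -7/6 + b**2/6)
32*Q(O(4, 0), 14) = 32*((-7/6 + (1/6)*0**2) - 1*14) = 32*((-7/6 + (1/6)*0) - 14) = 32*((-7/6 + 0) - 14) = 32*(-7/6 - 14) = 32*(-91/6) = -1456/3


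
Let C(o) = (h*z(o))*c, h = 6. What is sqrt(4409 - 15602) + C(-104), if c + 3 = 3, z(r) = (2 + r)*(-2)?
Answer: I*sqrt(11193) ≈ 105.8*I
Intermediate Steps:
z(r) = -4 - 2*r
c = 0 (c = -3 + 3 = 0)
C(o) = 0 (C(o) = (6*(-4 - 2*o))*0 = (-24 - 12*o)*0 = 0)
sqrt(4409 - 15602) + C(-104) = sqrt(4409 - 15602) + 0 = sqrt(-11193) + 0 = I*sqrt(11193) + 0 = I*sqrt(11193)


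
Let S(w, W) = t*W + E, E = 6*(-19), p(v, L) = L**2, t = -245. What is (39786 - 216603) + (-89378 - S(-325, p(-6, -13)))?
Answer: -224676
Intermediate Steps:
E = -114
S(w, W) = -114 - 245*W (S(w, W) = -245*W - 114 = -114 - 245*W)
(39786 - 216603) + (-89378 - S(-325, p(-6, -13))) = (39786 - 216603) + (-89378 - (-114 - 245*(-13)**2)) = -176817 + (-89378 - (-114 - 245*169)) = -176817 + (-89378 - (-114 - 41405)) = -176817 + (-89378 - 1*(-41519)) = -176817 + (-89378 + 41519) = -176817 - 47859 = -224676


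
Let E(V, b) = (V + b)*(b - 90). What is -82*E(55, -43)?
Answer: 130872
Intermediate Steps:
E(V, b) = (-90 + b)*(V + b) (E(V, b) = (V + b)*(-90 + b) = (-90 + b)*(V + b))
-82*E(55, -43) = -82*((-43)² - 90*55 - 90*(-43) + 55*(-43)) = -82*(1849 - 4950 + 3870 - 2365) = -82*(-1596) = 130872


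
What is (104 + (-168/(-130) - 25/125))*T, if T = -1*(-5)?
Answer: 6831/13 ≈ 525.46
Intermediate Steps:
T = 5
(104 + (-168/(-130) - 25/125))*T = (104 + (-168/(-130) - 25/125))*5 = (104 + (-168*(-1/130) - 25*1/125))*5 = (104 + (84/65 - ⅕))*5 = (104 + 71/65)*5 = (6831/65)*5 = 6831/13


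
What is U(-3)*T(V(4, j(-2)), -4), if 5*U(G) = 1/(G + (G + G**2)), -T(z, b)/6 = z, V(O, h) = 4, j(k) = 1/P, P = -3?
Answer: -8/5 ≈ -1.6000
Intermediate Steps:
j(k) = -1/3 (j(k) = 1/(-3) = -1/3)
T(z, b) = -6*z
U(G) = 1/(5*(G**2 + 2*G)) (U(G) = 1/(5*(G + (G + G**2))) = 1/(5*(G**2 + 2*G)))
U(-3)*T(V(4, j(-2)), -4) = ((1/5)/(-3*(2 - 3)))*(-6*4) = ((1/5)*(-1/3)/(-1))*(-24) = ((1/5)*(-1/3)*(-1))*(-24) = (1/15)*(-24) = -8/5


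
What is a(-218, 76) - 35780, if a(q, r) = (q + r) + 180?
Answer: -35742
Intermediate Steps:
a(q, r) = 180 + q + r
a(-218, 76) - 35780 = (180 - 218 + 76) - 35780 = 38 - 35780 = -35742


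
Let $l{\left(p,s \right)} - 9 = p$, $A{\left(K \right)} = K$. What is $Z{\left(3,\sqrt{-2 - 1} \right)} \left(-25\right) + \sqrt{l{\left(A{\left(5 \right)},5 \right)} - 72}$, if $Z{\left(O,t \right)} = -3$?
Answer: $75 + i \sqrt{58} \approx 75.0 + 7.6158 i$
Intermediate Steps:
$l{\left(p,s \right)} = 9 + p$
$Z{\left(3,\sqrt{-2 - 1} \right)} \left(-25\right) + \sqrt{l{\left(A{\left(5 \right)},5 \right)} - 72} = \left(-3\right) \left(-25\right) + \sqrt{\left(9 + 5\right) - 72} = 75 + \sqrt{14 - 72} = 75 + \sqrt{-58} = 75 + i \sqrt{58}$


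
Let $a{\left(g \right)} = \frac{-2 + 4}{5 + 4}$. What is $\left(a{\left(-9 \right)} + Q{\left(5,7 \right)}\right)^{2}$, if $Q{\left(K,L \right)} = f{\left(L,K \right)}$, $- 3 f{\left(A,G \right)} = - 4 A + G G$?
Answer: $\frac{121}{81} \approx 1.4938$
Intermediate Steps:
$f{\left(A,G \right)} = - \frac{G^{2}}{3} + \frac{4 A}{3}$ ($f{\left(A,G \right)} = - \frac{- 4 A + G G}{3} = - \frac{- 4 A + G^{2}}{3} = - \frac{G^{2} - 4 A}{3} = - \frac{G^{2}}{3} + \frac{4 A}{3}$)
$Q{\left(K,L \right)} = - \frac{K^{2}}{3} + \frac{4 L}{3}$
$a{\left(g \right)} = \frac{2}{9}$
$\left(a{\left(-9 \right)} + Q{\left(5,7 \right)}\right)^{2} = \left(\frac{2}{9} + \left(- \frac{5^{2}}{3} + \frac{4}{3} \cdot 7\right)\right)^{2} = \left(\frac{2}{9} + \left(\left(- \frac{1}{3}\right) 25 + \frac{28}{3}\right)\right)^{2} = \left(\frac{2}{9} + \left(- \frac{25}{3} + \frac{28}{3}\right)\right)^{2} = \left(\frac{2}{9} + 1\right)^{2} = \left(\frac{11}{9}\right)^{2} = \frac{121}{81}$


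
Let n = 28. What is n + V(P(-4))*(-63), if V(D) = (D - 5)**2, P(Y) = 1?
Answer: -980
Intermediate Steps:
V(D) = (-5 + D)**2
n + V(P(-4))*(-63) = 28 + (-5 + 1)**2*(-63) = 28 + (-4)**2*(-63) = 28 + 16*(-63) = 28 - 1008 = -980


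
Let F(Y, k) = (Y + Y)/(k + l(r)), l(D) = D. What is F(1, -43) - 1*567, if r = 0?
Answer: -24383/43 ≈ -567.05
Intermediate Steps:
F(Y, k) = 2*Y/k (F(Y, k) = (Y + Y)/(k + 0) = (2*Y)/k = 2*Y/k)
F(1, -43) - 1*567 = 2*1/(-43) - 1*567 = 2*1*(-1/43) - 567 = -2/43 - 567 = -24383/43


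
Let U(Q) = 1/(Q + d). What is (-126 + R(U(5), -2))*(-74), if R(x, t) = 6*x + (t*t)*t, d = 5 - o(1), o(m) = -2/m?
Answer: 9879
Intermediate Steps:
d = 7 (d = 5 - (-2)/1 = 5 - (-2) = 5 - 1*(-2) = 5 + 2 = 7)
U(Q) = 1/(7 + Q) (U(Q) = 1/(Q + 7) = 1/(7 + Q))
R(x, t) = t³ + 6*x (R(x, t) = 6*x + t²*t = 6*x + t³ = t³ + 6*x)
(-126 + R(U(5), -2))*(-74) = (-126 + ((-2)³ + 6/(7 + 5)))*(-74) = (-126 + (-8 + 6/12))*(-74) = (-126 + (-8 + 6*(1/12)))*(-74) = (-126 + (-8 + ½))*(-74) = (-126 - 15/2)*(-74) = -267/2*(-74) = 9879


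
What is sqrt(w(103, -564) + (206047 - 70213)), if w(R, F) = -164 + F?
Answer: sqrt(135106) ≈ 367.57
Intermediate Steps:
sqrt(w(103, -564) + (206047 - 70213)) = sqrt((-164 - 564) + (206047 - 70213)) = sqrt(-728 + 135834) = sqrt(135106)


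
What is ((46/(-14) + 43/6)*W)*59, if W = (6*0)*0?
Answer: 0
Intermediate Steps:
W = 0 (W = 0*0 = 0)
((46/(-14) + 43/6)*W)*59 = ((46/(-14) + 43/6)*0)*59 = ((46*(-1/14) + 43*(⅙))*0)*59 = ((-23/7 + 43/6)*0)*59 = ((163/42)*0)*59 = 0*59 = 0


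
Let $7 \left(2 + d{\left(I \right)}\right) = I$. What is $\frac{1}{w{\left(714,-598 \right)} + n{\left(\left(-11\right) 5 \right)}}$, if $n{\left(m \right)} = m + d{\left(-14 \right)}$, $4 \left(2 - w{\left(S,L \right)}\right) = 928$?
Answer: $- \frac{1}{289} \approx -0.0034602$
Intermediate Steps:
$w{\left(S,L \right)} = -230$ ($w{\left(S,L \right)} = 2 - 232 = -230$)
$d{\left(I \right)} = -2 + \frac{I}{7}$
$n{\left(m \right)} = -4 + m$ ($n{\left(m \right)} = m + \left(-2 + \frac{1}{7} \left(-14\right)\right) = m - 4 = -4 + m$)
$\frac{1}{w{\left(714,-598 \right)} + n{\left(\left(-11\right) 5 \right)}} = \frac{1}{-230 - 59} = \frac{1}{-289} = - \frac{1}{289}$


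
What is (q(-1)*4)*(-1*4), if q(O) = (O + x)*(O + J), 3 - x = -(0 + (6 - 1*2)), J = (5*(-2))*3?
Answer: 2976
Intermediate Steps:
J = -30 (J = -10*3 = -30)
x = 7 (x = 3 - (-1)*(0 + (6 - 1*2)) = 3 - (-1)*(0 + (6 - 2)) = 3 - (-1)*(0 + 4) = 3 - (-1)*4 = 3 - 1*(-4) = 3 + 4 = 7)
q(O) = (-30 + O)*(7 + O) (q(O) = (O + 7)*(O - 30) = (7 + O)*(-30 + O) = (-30 + O)*(7 + O))
(q(-1)*4)*(-1*4) = ((-210 + (-1)² - 23*(-1))*4)*(-1*4) = ((-210 + 1 + 23)*4)*(-4) = -186*4*(-4) = -744*(-4) = 2976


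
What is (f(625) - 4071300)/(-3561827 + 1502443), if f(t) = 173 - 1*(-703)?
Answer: 508803/257423 ≈ 1.9765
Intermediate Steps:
f(t) = 876 (f(t) = 173 + 703 = 876)
(f(625) - 4071300)/(-3561827 + 1502443) = (876 - 4071300)/(-3561827 + 1502443) = -4070424/(-2059384) = -4070424*(-1/2059384) = 508803/257423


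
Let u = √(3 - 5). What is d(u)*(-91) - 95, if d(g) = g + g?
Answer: -95 - 182*I*√2 ≈ -95.0 - 257.39*I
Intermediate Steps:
u = I*√2 (u = √(-2) = I*√2 ≈ 1.4142*I)
d(g) = 2*g
d(u)*(-91) - 95 = (2*(I*√2))*(-91) - 95 = (2*I*√2)*(-91) - 95 = -182*I*√2 - 95 = -95 - 182*I*√2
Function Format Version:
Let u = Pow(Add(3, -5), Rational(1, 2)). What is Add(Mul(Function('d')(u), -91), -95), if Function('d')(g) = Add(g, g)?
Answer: Add(-95, Mul(-182, I, Pow(2, Rational(1, 2)))) ≈ Add(-95.000, Mul(-257.39, I))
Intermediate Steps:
u = Mul(I, Pow(2, Rational(1, 2))) (u = Pow(-2, Rational(1, 2)) = Mul(I, Pow(2, Rational(1, 2))) ≈ Mul(1.4142, I))
Function('d')(g) = Mul(2, g)
Add(Mul(Function('d')(u), -91), -95) = Add(Mul(Mul(2, Mul(I, Pow(2, Rational(1, 2)))), -91), -95) = Add(Mul(Mul(2, I, Pow(2, Rational(1, 2))), -91), -95) = Add(Mul(-182, I, Pow(2, Rational(1, 2))), -95) = Add(-95, Mul(-182, I, Pow(2, Rational(1, 2))))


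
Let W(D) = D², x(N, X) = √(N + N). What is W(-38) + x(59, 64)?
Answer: 1444 + √118 ≈ 1454.9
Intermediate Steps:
x(N, X) = √2*√N (x(N, X) = √(2*N) = √2*√N)
W(-38) + x(59, 64) = (-38)² + √2*√59 = 1444 + √118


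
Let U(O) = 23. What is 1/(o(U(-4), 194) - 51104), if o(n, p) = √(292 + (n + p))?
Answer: -51104/2611618307 - √509/2611618307 ≈ -1.9577e-5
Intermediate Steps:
o(n, p) = √(292 + n + p)
1/(o(U(-4), 194) - 51104) = 1/(√(292 + 23 + 194) - 51104) = 1/(√509 - 51104) = 1/(-51104 + √509)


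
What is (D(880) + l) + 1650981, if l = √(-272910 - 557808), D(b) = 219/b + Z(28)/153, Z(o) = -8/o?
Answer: 1556016805669/942480 + 3*I*√92302 ≈ 1.651e+6 + 911.44*I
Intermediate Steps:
D(b) = -2/1071 + 219/b (D(b) = 219/b - 8/28/153 = 219/b - 8*1/28*(1/153) = 219/b - 2/7*1/153 = 219/b - 2/1071 = -2/1071 + 219/b)
l = 3*I*√92302 (l = √(-830718) = 3*I*√92302 ≈ 911.44*I)
(D(880) + l) + 1650981 = ((-2/1071 + 219/880) + 3*I*√92302) + 1650981 = (232789/942480 + 3*I*√92302) + 1650981 = 1556016805669/942480 + 3*I*√92302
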